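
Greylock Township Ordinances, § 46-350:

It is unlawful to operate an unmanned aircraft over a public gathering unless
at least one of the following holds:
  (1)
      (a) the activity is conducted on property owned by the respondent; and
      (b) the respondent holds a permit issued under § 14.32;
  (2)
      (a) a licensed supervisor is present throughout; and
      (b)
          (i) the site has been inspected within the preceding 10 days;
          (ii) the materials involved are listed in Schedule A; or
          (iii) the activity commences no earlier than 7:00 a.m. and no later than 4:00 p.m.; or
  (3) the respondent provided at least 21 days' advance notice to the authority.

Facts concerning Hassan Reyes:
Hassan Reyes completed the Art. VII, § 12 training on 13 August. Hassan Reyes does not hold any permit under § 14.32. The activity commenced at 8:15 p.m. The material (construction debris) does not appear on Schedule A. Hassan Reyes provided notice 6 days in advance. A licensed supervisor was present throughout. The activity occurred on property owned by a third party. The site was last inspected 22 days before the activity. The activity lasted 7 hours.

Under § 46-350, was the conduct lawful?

(a) own property — not satisfied.
(b) holds permit — not met.
(1): F AND F → false.
(a) supervisor present — holds.
(i) site inspected — not satisfied.
(ii) Schedule A material — not met.
(iii) start within hours — not satisfied.
So (b) is not satisfied (F OR F OR F).
(2) = T AND F = false.
(3) ≥21 days' notice — fails.
So Overall is not satisfied (F OR F OR F).

No — unlawful.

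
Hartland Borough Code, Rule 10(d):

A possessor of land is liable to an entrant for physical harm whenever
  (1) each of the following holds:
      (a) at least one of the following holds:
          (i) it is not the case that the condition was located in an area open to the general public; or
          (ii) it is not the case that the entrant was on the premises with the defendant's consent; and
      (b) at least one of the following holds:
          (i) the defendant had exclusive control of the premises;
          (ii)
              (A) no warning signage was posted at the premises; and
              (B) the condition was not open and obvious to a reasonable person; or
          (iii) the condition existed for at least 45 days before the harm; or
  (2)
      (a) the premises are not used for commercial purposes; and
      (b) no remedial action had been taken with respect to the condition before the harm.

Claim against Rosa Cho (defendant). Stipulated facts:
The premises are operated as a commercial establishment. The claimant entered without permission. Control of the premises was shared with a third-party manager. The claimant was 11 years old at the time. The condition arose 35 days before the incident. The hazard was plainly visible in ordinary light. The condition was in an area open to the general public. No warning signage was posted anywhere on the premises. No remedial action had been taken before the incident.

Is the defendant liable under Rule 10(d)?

(i) not (public area) — fails.
(ii) not (consent to enter) — satisfied.
(a): F OR T → true.
(i) exclusive control — not satisfied.
(A) no signage posted — met.
(B) not open/obvious — fails.
So (ii) is not satisfied (T AND F).
(iii) condition ≥45 days old — not met.
(b) = F OR F OR F = false.
(1): T AND F → false.
(a) not (commercial use) — fails.
(b) no remedial action — holds.
(2) = F AND T = false.
So Overall is not satisfied (F OR F).

No — not liable.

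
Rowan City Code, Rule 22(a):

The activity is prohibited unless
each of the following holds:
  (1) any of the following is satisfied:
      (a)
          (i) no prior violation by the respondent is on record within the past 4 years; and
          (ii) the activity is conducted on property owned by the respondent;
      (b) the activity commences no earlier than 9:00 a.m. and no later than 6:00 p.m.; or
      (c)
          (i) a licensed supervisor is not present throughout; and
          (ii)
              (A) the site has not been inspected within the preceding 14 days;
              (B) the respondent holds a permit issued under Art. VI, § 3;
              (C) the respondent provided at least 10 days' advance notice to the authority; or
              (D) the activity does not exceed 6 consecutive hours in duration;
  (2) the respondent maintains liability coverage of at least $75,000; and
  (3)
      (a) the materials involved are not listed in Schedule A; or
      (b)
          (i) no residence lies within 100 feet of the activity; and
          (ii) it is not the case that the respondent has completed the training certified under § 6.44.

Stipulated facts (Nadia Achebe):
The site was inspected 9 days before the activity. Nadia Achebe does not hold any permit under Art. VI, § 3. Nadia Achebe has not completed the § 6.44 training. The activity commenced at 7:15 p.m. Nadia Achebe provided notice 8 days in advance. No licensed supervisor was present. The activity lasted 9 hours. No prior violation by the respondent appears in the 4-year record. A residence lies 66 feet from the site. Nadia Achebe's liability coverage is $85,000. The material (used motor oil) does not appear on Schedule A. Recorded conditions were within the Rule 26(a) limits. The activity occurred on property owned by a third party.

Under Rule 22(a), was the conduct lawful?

No — unlawful.

(i) no prior violation — satisfied.
(ii) own property — fails.
So (a) is not satisfied (T AND F).
(b) start within hours — fails.
(i) not (supervisor present) — met.
(A) not (site inspected) — not satisfied.
(B) holds permit — not met.
(C) ≥10 days' notice — fails.
(D) ≤ 6 hrs duration — fails.
So (ii) is not satisfied (F OR F OR F OR F).
(c) = T AND F = false.
(1) = F OR F OR F = false.
(2) coverage ≥ $75,000 — met.
(a) not (Schedule A material) — met.
(i) no residence in 100 ft — not met.
(ii) not (training certified) — holds.
(b) = F AND T = false.
So (3) is satisfied (T OR F).
So Overall is not satisfied (F AND T AND T).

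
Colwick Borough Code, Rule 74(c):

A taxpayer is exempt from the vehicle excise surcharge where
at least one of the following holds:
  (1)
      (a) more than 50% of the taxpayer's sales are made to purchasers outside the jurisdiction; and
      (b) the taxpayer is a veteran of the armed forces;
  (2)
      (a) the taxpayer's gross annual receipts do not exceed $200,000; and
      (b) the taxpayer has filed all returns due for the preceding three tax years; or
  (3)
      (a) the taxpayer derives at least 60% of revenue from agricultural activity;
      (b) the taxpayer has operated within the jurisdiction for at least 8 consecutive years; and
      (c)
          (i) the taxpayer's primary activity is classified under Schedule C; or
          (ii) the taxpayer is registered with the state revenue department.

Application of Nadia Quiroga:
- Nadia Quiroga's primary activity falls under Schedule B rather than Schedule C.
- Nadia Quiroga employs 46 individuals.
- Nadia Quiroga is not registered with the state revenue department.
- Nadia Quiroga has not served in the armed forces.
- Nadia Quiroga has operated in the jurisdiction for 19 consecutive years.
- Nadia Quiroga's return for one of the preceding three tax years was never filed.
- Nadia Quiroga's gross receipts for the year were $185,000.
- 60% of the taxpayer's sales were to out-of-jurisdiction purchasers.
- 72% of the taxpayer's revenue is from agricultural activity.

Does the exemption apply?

(a) >50% out-of-jur. sales — met.
(b) veteran — fails.
(1) = T AND F = false.
(a) receipts ≤ $200,000 — holds.
(b) returns current — not satisfied.
(2) = T AND F = false.
(a) ≥60% agricultural — met.
(b) ≥ 8 yrs in jurisdiction — met.
(i) Schedule C activity — fails.
(ii) state-registered — fails.
So (c) is not satisfied (F OR F).
So (3) is not satisfied (T AND T AND F).
So Overall is not satisfied (F OR F OR F).

No — not exempt.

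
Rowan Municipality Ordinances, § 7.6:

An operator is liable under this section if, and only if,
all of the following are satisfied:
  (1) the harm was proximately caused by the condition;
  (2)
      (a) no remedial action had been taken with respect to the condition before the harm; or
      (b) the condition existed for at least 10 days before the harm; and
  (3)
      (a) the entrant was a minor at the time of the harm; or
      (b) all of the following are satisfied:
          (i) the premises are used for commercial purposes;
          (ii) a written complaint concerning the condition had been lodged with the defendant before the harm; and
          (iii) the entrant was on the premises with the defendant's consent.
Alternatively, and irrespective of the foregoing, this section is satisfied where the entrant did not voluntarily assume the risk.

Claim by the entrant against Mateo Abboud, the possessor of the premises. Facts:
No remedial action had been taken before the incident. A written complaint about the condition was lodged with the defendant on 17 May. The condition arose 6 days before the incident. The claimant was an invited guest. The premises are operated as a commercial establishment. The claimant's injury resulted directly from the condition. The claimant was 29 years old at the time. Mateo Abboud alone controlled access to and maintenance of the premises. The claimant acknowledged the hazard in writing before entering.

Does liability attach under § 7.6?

(1) proximate cause — met.
(a) no remedial action — met.
(b) condition ≥10 days old — not satisfied.
(2): T OR F → true.
(a) entrant a minor — fails.
(i) commercial use — satisfied.
(ii) complaint lodged — holds.
(iii) consent to enter — satisfied.
(b): T AND T AND T → true.
So (3) is satisfied (F OR T).
Overall: T AND T AND T → true.
Exception (no assumed risk) — not satisfied.
Result: main true OR exception false → true.

Yes — liable.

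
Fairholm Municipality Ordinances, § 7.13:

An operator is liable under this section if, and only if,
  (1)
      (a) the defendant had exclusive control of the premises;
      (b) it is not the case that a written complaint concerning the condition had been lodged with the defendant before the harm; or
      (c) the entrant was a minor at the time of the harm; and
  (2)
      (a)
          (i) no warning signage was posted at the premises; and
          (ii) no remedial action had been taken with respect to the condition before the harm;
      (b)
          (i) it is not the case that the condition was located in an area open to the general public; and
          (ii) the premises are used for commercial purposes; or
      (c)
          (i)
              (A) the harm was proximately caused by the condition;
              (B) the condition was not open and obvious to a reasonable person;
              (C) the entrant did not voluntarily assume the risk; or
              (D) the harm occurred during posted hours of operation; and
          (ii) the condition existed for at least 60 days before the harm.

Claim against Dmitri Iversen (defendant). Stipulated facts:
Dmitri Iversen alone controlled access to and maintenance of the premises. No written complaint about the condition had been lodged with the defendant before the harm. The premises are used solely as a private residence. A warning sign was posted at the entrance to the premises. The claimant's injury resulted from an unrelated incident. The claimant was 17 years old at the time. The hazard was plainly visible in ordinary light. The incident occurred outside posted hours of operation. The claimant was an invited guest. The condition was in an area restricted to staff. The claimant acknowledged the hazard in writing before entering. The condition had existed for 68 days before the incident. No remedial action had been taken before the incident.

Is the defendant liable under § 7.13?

No — not liable.

(a) exclusive control — satisfied.
(b) not (complaint lodged) — satisfied.
(c) entrant a minor — holds.
So (1) is satisfied (T OR T OR T).
(i) no signage posted — not satisfied.
(ii) no remedial action — holds.
(a): F AND T → false.
(i) not (public area) — holds.
(ii) commercial use — not satisfied.
So (b) is not satisfied (T AND F).
(A) proximate cause — not satisfied.
(B) not open/obvious — not met.
(C) no assumed risk — fails.
(D) during posted hours — not satisfied.
(i) = F OR F OR F OR F = false.
(ii) condition ≥60 days old — holds.
So (c) is not satisfied (F AND T).
(2) = F OR F OR F = false.
Overall: T AND F → false.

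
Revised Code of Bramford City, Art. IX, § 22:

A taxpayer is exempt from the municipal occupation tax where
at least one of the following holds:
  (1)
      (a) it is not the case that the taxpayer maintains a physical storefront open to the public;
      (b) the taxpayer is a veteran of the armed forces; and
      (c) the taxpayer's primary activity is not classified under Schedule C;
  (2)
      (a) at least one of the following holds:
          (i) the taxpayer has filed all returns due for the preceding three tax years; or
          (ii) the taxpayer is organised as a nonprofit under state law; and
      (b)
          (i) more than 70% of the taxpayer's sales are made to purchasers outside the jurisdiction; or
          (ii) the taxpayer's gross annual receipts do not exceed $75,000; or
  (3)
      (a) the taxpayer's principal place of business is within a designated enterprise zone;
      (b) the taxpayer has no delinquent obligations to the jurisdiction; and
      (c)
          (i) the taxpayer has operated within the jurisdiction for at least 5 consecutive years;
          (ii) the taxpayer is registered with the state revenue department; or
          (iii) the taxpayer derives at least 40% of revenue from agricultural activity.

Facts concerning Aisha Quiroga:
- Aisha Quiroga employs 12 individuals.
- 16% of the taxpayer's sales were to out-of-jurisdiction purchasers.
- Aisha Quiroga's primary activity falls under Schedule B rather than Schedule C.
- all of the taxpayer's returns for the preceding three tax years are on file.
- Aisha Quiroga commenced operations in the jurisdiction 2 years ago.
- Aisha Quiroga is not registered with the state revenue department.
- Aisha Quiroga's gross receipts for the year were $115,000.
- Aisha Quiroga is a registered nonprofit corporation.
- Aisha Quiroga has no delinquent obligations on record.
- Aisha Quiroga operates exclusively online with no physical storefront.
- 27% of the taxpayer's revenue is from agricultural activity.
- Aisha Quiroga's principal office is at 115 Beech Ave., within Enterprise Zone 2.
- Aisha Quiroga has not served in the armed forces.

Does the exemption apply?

No — not exempt.

(a) not (has storefront) — holds.
(b) veteran — fails.
(c) not (Schedule C activity) — satisfied.
(1): T AND F AND T → false.
(i) returns current — holds.
(ii) nonprofit — satisfied.
So (a) is satisfied (T OR T).
(i) >70% out-of-jur. sales — not satisfied.
(ii) receipts ≤ $75,000 — fails.
(b) = F OR F = false.
So (2) is not satisfied (T AND F).
(a) in enterprise zone — holds.
(b) no delinquency — satisfied.
(i) ≥ 5 yrs in jurisdiction — not satisfied.
(ii) state-registered — fails.
(iii) ≥40% agricultural — fails.
So (c) is not satisfied (F OR F OR F).
(3) = T AND T AND F = false.
So Overall is not satisfied (F OR F OR F).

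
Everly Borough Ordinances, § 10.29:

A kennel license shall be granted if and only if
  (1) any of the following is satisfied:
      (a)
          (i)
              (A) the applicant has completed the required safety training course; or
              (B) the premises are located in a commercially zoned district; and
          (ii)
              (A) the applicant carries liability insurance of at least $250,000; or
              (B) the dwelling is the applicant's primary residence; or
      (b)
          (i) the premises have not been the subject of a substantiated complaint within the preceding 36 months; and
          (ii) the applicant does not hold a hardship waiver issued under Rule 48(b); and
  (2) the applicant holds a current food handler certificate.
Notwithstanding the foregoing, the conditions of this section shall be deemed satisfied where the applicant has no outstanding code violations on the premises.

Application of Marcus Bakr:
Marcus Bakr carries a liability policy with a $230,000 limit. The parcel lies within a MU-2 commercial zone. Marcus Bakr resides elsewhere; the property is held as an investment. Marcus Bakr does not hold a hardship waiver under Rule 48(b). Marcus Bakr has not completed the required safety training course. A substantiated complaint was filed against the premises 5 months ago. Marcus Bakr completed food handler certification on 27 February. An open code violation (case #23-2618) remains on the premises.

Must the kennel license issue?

(A) safety training — fails.
(B) commercially zoned — met.
(i) = F OR T = true.
(A) insurance ≥ $250,000 — not satisfied.
(B) primary residence — not met.
(ii): F OR F → false.
(a) = T AND F = false.
(i) no complaint in 36 mo. — not met.
(ii) not (hardship waiver) — satisfied.
(b): F AND T → false.
(1) = F OR F = false.
(2) food handler cert. — satisfied.
Overall = F AND T = false.
Exception (no code violations) — not satisfied.
Result: main false OR exception false → false.

No — denied.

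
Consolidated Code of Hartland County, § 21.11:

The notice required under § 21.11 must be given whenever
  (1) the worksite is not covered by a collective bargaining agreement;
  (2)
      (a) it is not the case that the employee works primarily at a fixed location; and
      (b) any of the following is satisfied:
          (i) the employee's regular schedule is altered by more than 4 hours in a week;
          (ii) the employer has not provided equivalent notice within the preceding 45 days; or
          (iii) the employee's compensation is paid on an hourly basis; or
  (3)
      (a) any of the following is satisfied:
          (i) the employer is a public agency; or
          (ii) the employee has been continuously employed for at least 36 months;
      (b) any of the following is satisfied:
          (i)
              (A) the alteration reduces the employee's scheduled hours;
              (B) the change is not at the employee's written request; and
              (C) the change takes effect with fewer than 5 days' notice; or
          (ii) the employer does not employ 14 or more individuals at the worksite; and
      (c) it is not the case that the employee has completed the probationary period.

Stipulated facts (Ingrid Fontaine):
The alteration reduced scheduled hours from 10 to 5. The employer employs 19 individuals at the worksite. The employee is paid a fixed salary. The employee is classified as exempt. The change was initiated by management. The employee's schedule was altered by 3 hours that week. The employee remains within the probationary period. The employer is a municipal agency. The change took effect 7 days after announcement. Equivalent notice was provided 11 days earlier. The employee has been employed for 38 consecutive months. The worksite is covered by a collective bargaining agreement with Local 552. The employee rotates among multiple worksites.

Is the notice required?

(1) no CBA — not met.
(a) not (fixed location) — satisfied.
(i) schedule shift > 4h — fails.
(ii) no recent notice — not met.
(iii) hourly-paid — fails.
So (b) is not satisfied (F OR F OR F).
(2) = T AND F = false.
(i) public agency — met.
(ii) tenure ≥ 36 mo. — holds.
(a) = T OR T = true.
(A) hours reduced — holds.
(B) not employee-requested — holds.
(C) < 5 days' notice — not satisfied.
(i) = T AND T AND F = false.
(ii) not (≥ 14 at site) — fails.
(b) = F OR F = false.
(c) not (past probation) — met.
(3) = T AND F AND T = false.
Overall = F OR F OR F = false.

No — not required.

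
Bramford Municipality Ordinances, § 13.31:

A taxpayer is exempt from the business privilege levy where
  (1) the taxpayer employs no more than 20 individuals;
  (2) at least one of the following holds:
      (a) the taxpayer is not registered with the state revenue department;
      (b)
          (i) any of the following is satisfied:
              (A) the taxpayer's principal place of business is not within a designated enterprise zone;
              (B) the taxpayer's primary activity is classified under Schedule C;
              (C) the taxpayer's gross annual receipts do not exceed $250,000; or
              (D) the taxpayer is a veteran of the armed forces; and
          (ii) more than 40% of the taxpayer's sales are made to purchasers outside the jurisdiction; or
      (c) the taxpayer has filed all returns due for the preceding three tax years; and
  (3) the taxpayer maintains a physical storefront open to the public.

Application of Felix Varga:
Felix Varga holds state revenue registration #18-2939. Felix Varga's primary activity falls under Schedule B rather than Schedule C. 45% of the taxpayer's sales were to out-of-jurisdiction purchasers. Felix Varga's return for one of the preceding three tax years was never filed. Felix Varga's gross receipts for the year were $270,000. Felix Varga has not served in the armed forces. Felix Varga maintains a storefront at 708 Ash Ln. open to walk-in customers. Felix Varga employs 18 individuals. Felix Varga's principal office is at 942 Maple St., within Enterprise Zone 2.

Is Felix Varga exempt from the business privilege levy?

No — not exempt.

(1) ≤ 20 employees — met.
(a) not (state-registered) — fails.
(A) not (in enterprise zone) — fails.
(B) Schedule C activity — not satisfied.
(C) receipts ≤ $250,000 — not met.
(D) veteran — not satisfied.
(i) = F OR F OR F OR F = false.
(ii) >40% out-of-jur. sales — met.
(b) = F AND T = false.
(c) returns current — not satisfied.
So (2) is not satisfied (F OR F OR F).
(3) has storefront — met.
Overall: T AND F AND T → false.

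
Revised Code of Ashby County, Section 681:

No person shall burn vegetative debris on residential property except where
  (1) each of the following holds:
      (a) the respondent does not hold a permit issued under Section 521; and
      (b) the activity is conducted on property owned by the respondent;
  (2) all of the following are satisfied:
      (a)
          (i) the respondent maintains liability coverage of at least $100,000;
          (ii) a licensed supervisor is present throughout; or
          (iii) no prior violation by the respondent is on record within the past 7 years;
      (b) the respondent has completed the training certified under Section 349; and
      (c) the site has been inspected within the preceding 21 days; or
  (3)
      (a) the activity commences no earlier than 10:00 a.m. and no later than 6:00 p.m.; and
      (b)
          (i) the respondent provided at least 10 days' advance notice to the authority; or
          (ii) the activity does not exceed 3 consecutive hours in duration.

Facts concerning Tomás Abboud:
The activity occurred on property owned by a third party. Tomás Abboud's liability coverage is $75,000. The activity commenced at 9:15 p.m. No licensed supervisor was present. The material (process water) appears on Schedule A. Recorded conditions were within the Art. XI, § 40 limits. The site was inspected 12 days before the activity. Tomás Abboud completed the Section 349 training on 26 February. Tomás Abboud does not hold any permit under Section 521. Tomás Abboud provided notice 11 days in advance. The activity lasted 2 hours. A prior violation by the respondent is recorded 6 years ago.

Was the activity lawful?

(a) not (holds permit) — satisfied.
(b) own property — fails.
(1): T AND F → false.
(i) coverage ≥ $100,000 — not satisfied.
(ii) supervisor present — fails.
(iii) no prior violation — not satisfied.
(a) = F OR F OR F = false.
(b) training certified — met.
(c) site inspected — satisfied.
(2) = F AND T AND T = false.
(a) start within hours — not satisfied.
(i) ≥10 days' notice — satisfied.
(ii) ≤ 3 hrs duration — holds.
So (b) is satisfied (T OR T).
(3): F AND T → false.
Overall = F OR F OR F = false.

No — unlawful.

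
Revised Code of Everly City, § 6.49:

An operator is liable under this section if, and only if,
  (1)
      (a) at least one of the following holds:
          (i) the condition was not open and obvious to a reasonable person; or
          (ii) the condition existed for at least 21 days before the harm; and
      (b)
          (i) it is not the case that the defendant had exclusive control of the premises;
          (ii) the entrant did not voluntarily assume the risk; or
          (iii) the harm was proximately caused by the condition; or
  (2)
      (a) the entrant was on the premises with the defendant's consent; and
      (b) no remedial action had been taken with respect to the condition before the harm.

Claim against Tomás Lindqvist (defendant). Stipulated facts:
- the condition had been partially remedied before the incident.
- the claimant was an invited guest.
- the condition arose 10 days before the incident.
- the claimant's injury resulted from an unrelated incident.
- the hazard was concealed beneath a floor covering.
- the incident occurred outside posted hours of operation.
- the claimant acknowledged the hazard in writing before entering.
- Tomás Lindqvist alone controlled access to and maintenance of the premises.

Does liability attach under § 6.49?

(i) not open/obvious — met.
(ii) condition ≥21 days old — fails.
(a) = T OR F = true.
(i) not (exclusive control) — fails.
(ii) no assumed risk — not met.
(iii) proximate cause — not satisfied.
(b) = F OR F OR F = false.
(1): T AND F → false.
(a) consent to enter — met.
(b) no remedial action — not satisfied.
(2): T AND F → false.
Overall: F OR F → false.

No — not liable.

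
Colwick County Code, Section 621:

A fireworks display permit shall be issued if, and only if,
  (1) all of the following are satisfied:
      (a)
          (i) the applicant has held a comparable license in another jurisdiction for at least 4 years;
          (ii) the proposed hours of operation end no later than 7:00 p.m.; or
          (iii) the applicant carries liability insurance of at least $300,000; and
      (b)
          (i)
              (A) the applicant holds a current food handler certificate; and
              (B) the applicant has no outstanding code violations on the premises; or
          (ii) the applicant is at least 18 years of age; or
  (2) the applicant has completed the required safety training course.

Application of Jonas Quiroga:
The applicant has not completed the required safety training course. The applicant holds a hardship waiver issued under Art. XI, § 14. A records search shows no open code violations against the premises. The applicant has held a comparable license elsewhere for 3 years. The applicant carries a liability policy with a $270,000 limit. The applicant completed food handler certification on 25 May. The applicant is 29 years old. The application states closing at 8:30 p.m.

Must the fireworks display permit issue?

(i) prior license ≥ 4 yr — not met.
(ii) closes by 7 p.m. — not satisfied.
(iii) insurance ≥ $300,000 — fails.
So (a) is not satisfied (F OR F OR F).
(A) food handler cert. — satisfied.
(B) no code violations — met.
So (i) is satisfied (T AND T).
(ii) age ≥ 18 — satisfied.
(b) = T OR T = true.
(1) = F AND T = false.
(2) safety training — not satisfied.
Overall: F OR F → false.

No — denied.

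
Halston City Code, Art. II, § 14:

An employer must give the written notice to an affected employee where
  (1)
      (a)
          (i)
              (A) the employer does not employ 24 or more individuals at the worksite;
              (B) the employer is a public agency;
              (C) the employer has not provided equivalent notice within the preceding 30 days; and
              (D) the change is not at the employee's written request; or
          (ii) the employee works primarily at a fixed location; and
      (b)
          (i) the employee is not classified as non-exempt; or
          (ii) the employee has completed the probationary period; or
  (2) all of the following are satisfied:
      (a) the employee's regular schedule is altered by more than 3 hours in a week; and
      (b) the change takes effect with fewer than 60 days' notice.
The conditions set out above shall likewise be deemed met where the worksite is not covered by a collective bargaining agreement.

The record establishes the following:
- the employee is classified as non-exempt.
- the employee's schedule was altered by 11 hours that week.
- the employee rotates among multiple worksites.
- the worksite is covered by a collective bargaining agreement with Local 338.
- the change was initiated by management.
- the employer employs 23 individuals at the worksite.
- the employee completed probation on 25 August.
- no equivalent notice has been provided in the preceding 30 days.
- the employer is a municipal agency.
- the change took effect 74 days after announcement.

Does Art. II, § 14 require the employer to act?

(A) not (≥ 24 at site) — met.
(B) public agency — met.
(C) no recent notice — satisfied.
(D) not employee-requested — satisfied.
(i): T AND T AND T AND T → true.
(ii) fixed location — not satisfied.
So (a) is satisfied (T OR F).
(i) not (non-exempt) — not satisfied.
(ii) past probation — met.
(b) = F OR T = true.
(1): T AND T → true.
(a) schedule shift > 3h — holds.
(b) < 60 days' notice — not satisfied.
(2): T AND F → false.
Overall = T OR F = true.
Exception (no CBA) — not satisfied.
Result: main true OR exception false → true.

Yes — required.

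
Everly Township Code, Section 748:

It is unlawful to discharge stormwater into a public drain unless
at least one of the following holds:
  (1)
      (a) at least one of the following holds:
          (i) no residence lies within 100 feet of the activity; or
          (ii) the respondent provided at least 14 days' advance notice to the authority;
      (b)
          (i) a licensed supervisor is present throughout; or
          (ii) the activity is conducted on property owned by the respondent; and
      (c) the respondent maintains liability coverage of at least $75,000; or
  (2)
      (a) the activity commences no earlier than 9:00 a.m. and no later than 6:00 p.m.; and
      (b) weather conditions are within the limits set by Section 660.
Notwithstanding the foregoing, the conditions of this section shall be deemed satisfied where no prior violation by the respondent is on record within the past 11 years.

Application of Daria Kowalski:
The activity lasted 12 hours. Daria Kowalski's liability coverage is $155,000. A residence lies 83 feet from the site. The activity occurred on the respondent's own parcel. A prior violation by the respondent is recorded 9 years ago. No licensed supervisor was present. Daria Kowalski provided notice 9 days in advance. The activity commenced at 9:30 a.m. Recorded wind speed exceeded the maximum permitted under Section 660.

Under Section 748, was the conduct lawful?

No — unlawful.

(i) no residence in 100 ft — not met.
(ii) ≥14 days' notice — not met.
(a): F OR F → false.
(i) supervisor present — not satisfied.
(ii) own property — satisfied.
(b): F OR T → true.
(c) coverage ≥ $75,000 — satisfied.
(1) = F AND T AND T = false.
(a) start within hours — holds.
(b) weather ok — not satisfied.
(2) = T AND F = false.
So Overall is not satisfied (F OR F).
Exception (no prior violation) — not satisfied.
Result: main false OR exception false → false.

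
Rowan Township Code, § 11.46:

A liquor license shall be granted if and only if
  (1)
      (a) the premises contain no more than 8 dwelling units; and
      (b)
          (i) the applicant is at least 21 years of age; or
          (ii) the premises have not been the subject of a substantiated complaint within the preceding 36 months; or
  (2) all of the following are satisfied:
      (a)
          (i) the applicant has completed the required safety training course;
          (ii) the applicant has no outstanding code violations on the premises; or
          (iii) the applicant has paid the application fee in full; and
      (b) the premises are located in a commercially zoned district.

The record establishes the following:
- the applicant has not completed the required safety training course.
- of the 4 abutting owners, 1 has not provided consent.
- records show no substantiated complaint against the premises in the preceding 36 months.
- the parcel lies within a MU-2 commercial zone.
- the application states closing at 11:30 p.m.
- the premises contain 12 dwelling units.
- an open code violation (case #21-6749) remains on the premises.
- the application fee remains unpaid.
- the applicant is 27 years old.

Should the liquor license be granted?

No — denied.

(a) ≤ 8 units — fails.
(i) age ≥ 21 — holds.
(ii) no complaint in 36 mo. — met.
So (b) is satisfied (T OR T).
So (1) is not satisfied (F AND T).
(i) safety training — fails.
(ii) no code violations — not satisfied.
(iii) fee paid — fails.
(a): F OR F OR F → false.
(b) commercially zoned — holds.
(2): F AND T → false.
Overall: F OR F → false.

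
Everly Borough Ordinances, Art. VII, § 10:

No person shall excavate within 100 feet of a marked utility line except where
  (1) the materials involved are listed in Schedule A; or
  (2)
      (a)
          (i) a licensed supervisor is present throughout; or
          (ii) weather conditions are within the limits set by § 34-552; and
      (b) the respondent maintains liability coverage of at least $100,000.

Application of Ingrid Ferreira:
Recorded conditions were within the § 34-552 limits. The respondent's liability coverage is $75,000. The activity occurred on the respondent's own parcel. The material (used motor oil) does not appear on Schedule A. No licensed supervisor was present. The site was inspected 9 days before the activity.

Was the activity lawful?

(1) Schedule A material — fails.
(i) supervisor present — fails.
(ii) weather ok — holds.
So (a) is satisfied (F OR T).
(b) coverage ≥ $100,000 — not satisfied.
(2): T AND F → false.
Overall = F OR F = false.

No — unlawful.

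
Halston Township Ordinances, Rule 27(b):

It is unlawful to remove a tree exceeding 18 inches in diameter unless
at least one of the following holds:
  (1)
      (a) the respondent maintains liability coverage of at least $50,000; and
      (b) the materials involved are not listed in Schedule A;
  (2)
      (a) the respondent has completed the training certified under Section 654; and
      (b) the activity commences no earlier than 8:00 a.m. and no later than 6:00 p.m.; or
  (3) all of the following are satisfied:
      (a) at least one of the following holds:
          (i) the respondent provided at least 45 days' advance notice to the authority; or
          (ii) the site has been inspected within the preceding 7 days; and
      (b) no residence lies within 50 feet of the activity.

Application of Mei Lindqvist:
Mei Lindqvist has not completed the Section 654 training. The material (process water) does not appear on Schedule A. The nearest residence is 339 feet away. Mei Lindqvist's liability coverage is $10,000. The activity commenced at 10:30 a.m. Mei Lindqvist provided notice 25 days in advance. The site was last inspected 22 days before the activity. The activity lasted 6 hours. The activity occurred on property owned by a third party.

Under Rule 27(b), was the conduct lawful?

No — unlawful.

(a) coverage ≥ $50,000 — not met.
(b) not (Schedule A material) — holds.
(1): F AND T → false.
(a) training certified — not met.
(b) start within hours — met.
So (2) is not satisfied (F AND T).
(i) ≥45 days' notice — fails.
(ii) site inspected — not satisfied.
So (a) is not satisfied (F OR F).
(b) no residence in 50 ft — met.
So (3) is not satisfied (F AND T).
Overall = F OR F OR F = false.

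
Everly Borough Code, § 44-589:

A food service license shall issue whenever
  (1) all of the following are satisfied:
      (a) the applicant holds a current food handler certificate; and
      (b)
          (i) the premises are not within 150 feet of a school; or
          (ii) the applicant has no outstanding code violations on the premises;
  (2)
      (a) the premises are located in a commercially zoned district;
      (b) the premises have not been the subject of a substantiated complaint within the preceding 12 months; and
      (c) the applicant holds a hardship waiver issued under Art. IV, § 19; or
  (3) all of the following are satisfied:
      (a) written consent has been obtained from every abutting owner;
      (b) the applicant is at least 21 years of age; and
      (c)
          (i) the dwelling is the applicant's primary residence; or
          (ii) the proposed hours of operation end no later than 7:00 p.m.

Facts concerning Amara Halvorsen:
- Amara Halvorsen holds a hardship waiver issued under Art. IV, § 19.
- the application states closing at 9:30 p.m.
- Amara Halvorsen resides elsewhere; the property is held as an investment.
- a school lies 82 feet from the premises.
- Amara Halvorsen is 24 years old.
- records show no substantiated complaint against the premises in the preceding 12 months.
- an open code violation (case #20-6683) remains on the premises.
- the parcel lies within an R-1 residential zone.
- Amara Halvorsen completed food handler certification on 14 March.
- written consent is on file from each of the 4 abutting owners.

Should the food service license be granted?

No — denied.

(a) food handler cert. — satisfied.
(i) ≥150 ft from school — not satisfied.
(ii) no code violations — not satisfied.
(b) = F OR F = false.
So (1) is not satisfied (T AND F).
(a) commercially zoned — not met.
(b) no complaint in 12 mo. — met.
(c) hardship waiver — satisfied.
So (2) is not satisfied (F AND T AND T).
(a) all abutters consent — holds.
(b) age ≥ 21 — satisfied.
(i) primary residence — not satisfied.
(ii) closes by 7 p.m. — not satisfied.
(c) = F OR F = false.
(3): T AND T AND F → false.
So Overall is not satisfied (F OR F OR F).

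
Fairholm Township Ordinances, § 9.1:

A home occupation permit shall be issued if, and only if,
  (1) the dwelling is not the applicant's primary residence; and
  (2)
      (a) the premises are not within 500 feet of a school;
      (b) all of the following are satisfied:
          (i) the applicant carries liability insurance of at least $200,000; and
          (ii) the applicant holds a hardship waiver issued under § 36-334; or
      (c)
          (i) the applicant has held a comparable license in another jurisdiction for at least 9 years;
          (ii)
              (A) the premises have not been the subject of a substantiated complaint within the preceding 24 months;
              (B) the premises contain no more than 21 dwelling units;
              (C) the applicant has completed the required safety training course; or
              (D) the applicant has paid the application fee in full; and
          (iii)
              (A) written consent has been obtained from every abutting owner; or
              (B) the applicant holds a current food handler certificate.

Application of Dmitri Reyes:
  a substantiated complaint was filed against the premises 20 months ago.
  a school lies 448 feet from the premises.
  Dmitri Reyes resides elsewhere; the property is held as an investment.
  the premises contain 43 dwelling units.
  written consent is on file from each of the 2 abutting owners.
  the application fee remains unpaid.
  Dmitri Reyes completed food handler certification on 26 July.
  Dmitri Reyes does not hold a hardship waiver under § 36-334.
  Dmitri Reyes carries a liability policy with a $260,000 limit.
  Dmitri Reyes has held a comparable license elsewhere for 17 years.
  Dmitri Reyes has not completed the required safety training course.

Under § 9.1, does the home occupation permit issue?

(1) not (primary residence) — met.
(a) ≥500 ft from school — not met.
(i) insurance ≥ $200,000 — met.
(ii) hardship waiver — fails.
(b): T AND F → false.
(i) prior license ≥ 9 yr — satisfied.
(A) no complaint in 24 mo. — not satisfied.
(B) ≤ 21 units — not satisfied.
(C) safety training — fails.
(D) fee paid — not met.
So (ii) is not satisfied (F OR F OR F OR F).
(A) all abutters consent — satisfied.
(B) food handler cert. — satisfied.
(iii): T OR T → true.
(c) = T AND F AND T = false.
So (2) is not satisfied (F OR F OR F).
Overall: T AND F → false.

No — denied.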